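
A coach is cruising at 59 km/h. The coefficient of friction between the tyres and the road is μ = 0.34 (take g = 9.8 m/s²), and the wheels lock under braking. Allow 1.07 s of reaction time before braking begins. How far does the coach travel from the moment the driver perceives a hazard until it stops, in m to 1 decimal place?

59 km/h ÷ 3.6 = 16.3889 m/s.
a = μg = 0.34 × 9.8 = 3.332 m/s².
Reaction distance = v·t_r = 16.3889 × 1.07 = 17.536 m.
Braking distance = v²/(2a) = 16.3889² / (2 × 3.332) = 268.596 / 6.664 = 40.306 m.
Total = 17.536 + 40.306 = 57.842 m.

Total stopping distance ≈ 57.8 m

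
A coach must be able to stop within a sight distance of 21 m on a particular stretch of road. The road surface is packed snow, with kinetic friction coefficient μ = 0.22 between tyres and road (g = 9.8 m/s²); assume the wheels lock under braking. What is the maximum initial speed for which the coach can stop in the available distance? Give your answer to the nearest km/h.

a = μg = 0.22 × 9.8 = 2.156 m/s².
v²/(2a) = d ⇒ v = √(2 × 2.156 × 21) = √90.55 = 9.5158 m/s.
9.5158 m/s × 3.6 = 34.257 km/h.

Maximum speed ≈ 34 km/h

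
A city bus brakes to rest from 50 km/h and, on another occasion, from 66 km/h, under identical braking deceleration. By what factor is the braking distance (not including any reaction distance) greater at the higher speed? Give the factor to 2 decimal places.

Braking distance d = v²/(2a), so with a fixed, d ∝ v².
Factor = (66/50)² = 1.3200² = 1.7424.

Factor ≈ 1.74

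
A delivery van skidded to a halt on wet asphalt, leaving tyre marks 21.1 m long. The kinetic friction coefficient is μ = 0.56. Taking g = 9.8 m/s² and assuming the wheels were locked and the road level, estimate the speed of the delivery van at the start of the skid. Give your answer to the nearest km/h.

Initial speed ≈ 55 km/h

Deceleration a = μg = 0.56 × 9.8 = 5.488 m/s².
v = √(2a·d) = √(2 × 5.488 × 21.1) = √231.594 = 15.2182 m/s.
= 15.2182 × 3.6 = 54.786 km/h.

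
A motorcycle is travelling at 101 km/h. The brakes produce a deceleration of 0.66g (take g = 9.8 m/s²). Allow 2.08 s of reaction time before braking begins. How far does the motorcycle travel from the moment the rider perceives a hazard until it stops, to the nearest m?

Total stopping distance ≈ 119 m

101 km/h ÷ 3.6 = 28.0556 m/s.
a = 0.66 × 9.8 = 6.468 m/s².
Reaction distance = v·t_r = 28.0556 × 2.08 = 58.356 m.
Braking distance = v²/(2a) = 28.0556² / (2 × 6.468) = 787.117 / 12.936 = 60.847 m.
Total = 58.356 + 60.847 = 119.203 m.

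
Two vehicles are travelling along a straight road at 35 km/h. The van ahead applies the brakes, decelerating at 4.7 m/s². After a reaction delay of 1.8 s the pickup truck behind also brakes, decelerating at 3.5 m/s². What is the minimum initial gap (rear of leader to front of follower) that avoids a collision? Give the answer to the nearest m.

Minimum gap ≈ 21 m

35 km/h ÷ 3.6 = 9.7222 m/s.
Leader travels v²/(2a_L) = 94.521 / 9.400 = 10.055 m before stopping.
Follower covers v·t_r = 9.7222 × 1.8 = 17.500 m while reacting, then v²/(2a_F) = 94.521 / 7.000 = 13.503 m while braking, for a total of 17.500 + 13.503 = 31.003 m.
Since a_F ≤ a_L and the follower starts braking later, the follower is never slower than the leader, so the closest approach is when both have stopped.
Minimum gap = 31.003 − 10.055 = 20.948 m.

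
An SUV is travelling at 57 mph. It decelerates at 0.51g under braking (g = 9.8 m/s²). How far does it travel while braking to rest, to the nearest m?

57 mph × 0.44704 = 25.4813 m/s.
a = 0.51 × 9.8 = 4.998 m/s².
Braking distance = v²/(2a) = 25.4813² / (2 × 4.998) = 649.297 / 9.996 = 64.956 m.

Braking distance ≈ 65 m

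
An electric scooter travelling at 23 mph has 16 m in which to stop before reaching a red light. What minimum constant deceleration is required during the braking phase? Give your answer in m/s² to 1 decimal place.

Required deceleration ≈ 3.3 m/s²

23 mph × 0.44704 = 10.2819 m/s.
v² = 2a·d ⇒ a = v²/(2d) = 10.2819² / (2 × 16.000) = 105.717 / 32.000 = 3.3037 m/s².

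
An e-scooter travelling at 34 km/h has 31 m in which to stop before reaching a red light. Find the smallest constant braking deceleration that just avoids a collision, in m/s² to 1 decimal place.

34 km/h ÷ 3.6 = 9.4444 m/s.
v² = 2a·d ⇒ a = v²/(2d) = 9.4444² / (2 × 31.000) = 89.197 / 62.000 = 1.4387 m/s².

Required deceleration ≈ 1.4 m/s²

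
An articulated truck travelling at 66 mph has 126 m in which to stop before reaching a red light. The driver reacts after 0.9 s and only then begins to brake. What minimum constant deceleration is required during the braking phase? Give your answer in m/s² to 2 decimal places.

Required deceleration ≈ 4.38 m/s²

66 mph × 0.44704 = 29.5046 m/s.
Distance covered during reaction = 29.5046 × 0.9 = 26.554 m.
Distance available for braking: 126 − 26.554 = 99.446 m.
v² = 2a·d ⇒ a = v²/(2d) = 29.5046² / (2 × 99.446) = 870.521 / 198.892 = 4.3769 m/s².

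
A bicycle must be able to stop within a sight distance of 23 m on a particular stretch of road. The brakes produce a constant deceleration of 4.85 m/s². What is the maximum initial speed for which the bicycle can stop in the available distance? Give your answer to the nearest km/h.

Maximum speed ≈ 54 km/h

v²/(2a) = d ⇒ v = √(2 × 4.850 × 23) = √223.10 = 14.9365 m/s.
14.9365 m/s × 3.6 = 53.771 km/h.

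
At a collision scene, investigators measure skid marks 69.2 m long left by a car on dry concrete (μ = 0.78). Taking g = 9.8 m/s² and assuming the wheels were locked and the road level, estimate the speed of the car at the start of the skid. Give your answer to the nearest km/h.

Deceleration a = μg = 0.78 × 9.8 = 7.644 m/s².
v = √(2a·d) = √(2 × 7.644 × 69.2) = √1057.930 = 32.5258 m/s.
= 32.5258 × 3.6 = 117.093 km/h.

Initial speed ≈ 117 km/h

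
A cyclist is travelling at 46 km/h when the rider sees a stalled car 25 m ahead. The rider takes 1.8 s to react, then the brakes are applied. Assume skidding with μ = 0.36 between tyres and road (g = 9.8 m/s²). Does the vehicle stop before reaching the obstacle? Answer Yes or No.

No

46 km/h ÷ 3.6 = 12.7778 m/s.
a = μg = 0.36 × 9.8 = 3.528 m/s².
Reaction distance = 12.7778 × 1.8 = 23.000 m.
Braking distance = v²/(2a) = 163.272 / 7.056 = 23.139 m.
Total stopping distance = 23.000 + 23.139 = 46.139 m, vs 25 m available — it cannot stop in time and overshoots by 46.139 − 25 = 21.139 m.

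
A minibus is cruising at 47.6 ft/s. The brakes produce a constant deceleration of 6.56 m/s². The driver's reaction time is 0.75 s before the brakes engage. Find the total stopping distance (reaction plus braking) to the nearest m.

47.6 ft/s × 0.3048 = 14.5085 m/s.
Reaction distance = v·t_r = 14.5085 × 0.75 = 10.881 m.
Braking distance = v²/(2a) = 14.5085² / (2 × 6.560) = 210.497 / 13.120 = 16.044 m.
Total = 10.881 + 16.044 = 26.925 m.

Total stopping distance ≈ 27 m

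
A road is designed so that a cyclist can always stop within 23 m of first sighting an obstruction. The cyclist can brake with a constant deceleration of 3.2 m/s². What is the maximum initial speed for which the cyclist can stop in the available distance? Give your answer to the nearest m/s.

v²/(2a) = d ⇒ v = √(2 × 3.200 × 23) = √147.20 = 12.1326 m/s.

Maximum speed ≈ 12 m/s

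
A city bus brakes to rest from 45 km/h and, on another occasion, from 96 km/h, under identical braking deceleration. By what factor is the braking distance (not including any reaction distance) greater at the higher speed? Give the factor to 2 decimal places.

Braking distance d = v²/(2a), so with a fixed, d ∝ v².
Factor = (96/45)² = 2.1333² = 4.5510.

Factor ≈ 4.55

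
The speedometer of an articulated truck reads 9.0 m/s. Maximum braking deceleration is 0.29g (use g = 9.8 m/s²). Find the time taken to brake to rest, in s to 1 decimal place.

Braking time ≈ 3.2 s

a = 0.29 × 9.8 = 2.842 m/s².
Braking time = v/a = 9.0000 / 2.842 = 3.167 s.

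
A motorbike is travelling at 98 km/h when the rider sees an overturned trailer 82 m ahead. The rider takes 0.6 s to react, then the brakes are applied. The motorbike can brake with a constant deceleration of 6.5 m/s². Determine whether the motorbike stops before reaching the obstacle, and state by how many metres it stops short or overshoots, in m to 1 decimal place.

Yes — it stops 8.7 m short of the obstacle

98 km/h ÷ 3.6 = 27.2222 m/s.
Reaction distance = 27.2222 × 0.6 = 16.333 m.
Braking distance = v²/(2a) = 741.048 / 13.000 = 57.004 m.
Total stopping distance = 16.333 + 57.004 = 73.337 m, vs 82 m available — it stops with 82 − 73.337 = 8.663 m to spare.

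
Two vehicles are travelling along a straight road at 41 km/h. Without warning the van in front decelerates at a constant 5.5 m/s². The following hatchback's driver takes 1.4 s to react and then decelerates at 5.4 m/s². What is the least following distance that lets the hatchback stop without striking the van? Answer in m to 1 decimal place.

41 km/h ÷ 3.6 = 11.3889 m/s.
Leader travels v²/(2a_L) = 129.707 / 11.000 = 11.792 m before stopping.
Follower covers v·t_r = 11.3889 × 1.4 = 15.944 m while reacting, then v²/(2a_F) = 129.707 / 10.800 = 12.010 m while braking, for a total of 15.944 + 12.010 = 27.954 m.
Since a_F ≤ a_L and the follower starts braking later, the follower is never slower than the leader, so the closest approach is when both have stopped.
Minimum gap = 27.954 − 11.792 = 16.162 m.

Minimum gap ≈ 16.2 m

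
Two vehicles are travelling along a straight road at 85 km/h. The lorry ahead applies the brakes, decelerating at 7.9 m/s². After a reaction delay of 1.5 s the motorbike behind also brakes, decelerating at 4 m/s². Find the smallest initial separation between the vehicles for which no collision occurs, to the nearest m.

85 km/h ÷ 3.6 = 23.6111 m/s.
Leader travels v²/(2a_L) = 557.484 / 15.800 = 35.284 m before stopping.
Follower covers v·t_r = 23.6111 × 1.5 = 35.417 m while reacting, then v²/(2a_F) = 557.484 / 8.000 = 69.686 m while braking, for a total of 35.417 + 69.686 = 105.103 m.
Since a_F ≤ a_L and the follower starts braking later, the follower is never slower than the leader, so the closest approach is when both have stopped.
Minimum gap = 105.103 − 35.284 = 69.819 m.

Minimum gap ≈ 70 m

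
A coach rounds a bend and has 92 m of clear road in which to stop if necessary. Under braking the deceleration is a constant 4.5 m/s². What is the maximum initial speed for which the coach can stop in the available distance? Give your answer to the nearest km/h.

Maximum speed ≈ 104 km/h

v²/(2a) = d ⇒ v = √(2 × 4.500 × 92) = √828.00 = 28.7750 m/s.
28.7750 m/s × 3.6 = 103.590 km/h.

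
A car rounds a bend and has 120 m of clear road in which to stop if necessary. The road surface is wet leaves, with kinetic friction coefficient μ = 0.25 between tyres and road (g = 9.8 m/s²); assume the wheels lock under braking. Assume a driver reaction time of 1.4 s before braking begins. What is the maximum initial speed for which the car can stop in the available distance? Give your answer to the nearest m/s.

Maximum speed ≈ 21 m/s

a = μg = 0.25 × 9.8 = 2.450 m/s².
Stopping distance: v·t_r + v²/(2a) = 120 with t_r = 1.4 s and a = 2.450 m/s².
So v² + 6.860 v − 588.00 = 0.
Positive root: v = −a·t_r + √((a·t_r)² + 2a·d) = −3.430 + √(11.765 + 588.00) = 21.0601 m/s.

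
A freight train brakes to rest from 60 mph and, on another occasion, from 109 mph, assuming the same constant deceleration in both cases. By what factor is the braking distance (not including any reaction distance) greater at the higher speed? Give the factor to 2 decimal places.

Factor ≈ 3.30

Braking distance d = v²/(2a), so with a fixed, d ∝ v².
Factor = (109/60)² = 1.8167² = 3.3004.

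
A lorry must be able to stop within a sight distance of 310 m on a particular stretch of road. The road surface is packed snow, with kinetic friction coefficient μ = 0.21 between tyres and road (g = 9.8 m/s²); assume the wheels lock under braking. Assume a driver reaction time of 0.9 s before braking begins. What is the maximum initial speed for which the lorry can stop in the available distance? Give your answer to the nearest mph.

a = μg = 0.21 × 9.8 = 2.058 m/s².
Stopping distance: v·t_r + v²/(2a) = 310 with t_r = 0.9 s and a = 2.058 m/s².
So v² + 3.704 v − 1275.96 = 0.
Positive root: v = −a·t_r + √((a·t_r)² + 2a·d) = −1.852 + √(3.430 + 1275.96) = 33.9166 m/s.
33.9166 m/s ÷ 0.44704 = 75.869 mph.

Maximum speed ≈ 76 mph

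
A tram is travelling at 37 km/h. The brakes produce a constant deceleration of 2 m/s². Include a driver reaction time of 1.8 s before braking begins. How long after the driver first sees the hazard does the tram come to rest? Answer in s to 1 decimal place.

37 km/h ÷ 3.6 = 10.2778 m/s.
Braking time = v/a = 10.2778 / 2.000 = 5.139 s.
Total = 1.8 + 5.139 = 6.939 s.

Total time ≈ 6.9 s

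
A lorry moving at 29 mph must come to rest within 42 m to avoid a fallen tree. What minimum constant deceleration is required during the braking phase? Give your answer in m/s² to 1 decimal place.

Required deceleration ≈ 2.0 m/s²

29 mph × 0.44704 = 12.9642 m/s.
v² = 2a·d ⇒ a = v²/(2d) = 12.9642² / (2 × 42.000) = 168.070 / 84.000 = 2.0008 m/s².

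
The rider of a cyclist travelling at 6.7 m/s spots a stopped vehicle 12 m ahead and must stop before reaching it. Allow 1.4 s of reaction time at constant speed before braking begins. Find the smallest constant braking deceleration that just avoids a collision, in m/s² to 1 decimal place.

Required deceleration ≈ 8.6 m/s²

Distance covered during reaction = 6.7000 × 1.4 = 9.380 m.
Distance available for braking: 12 − 9.380 = 2.620 m.
v² = 2a·d ⇒ a = v²/(2d) = 6.7000² / (2 × 2.620) = 44.890 / 5.240 = 8.5668 m/s².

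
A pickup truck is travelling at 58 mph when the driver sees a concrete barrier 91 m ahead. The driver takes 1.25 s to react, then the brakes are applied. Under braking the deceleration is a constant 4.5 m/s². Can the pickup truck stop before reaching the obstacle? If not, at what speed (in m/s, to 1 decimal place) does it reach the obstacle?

No — it strikes the obstacle at 12.0 m/s

58 mph × 0.44704 = 25.9283 m/s.
Reaction distance = 25.9283 × 1.25 = 32.410 m.
Braking distance needed to stop: v²/(2a) = 672.277 / 9.000 = 74.697 m, so total needed = 32.410 + 74.697 = 107.107 m > 91 m — it cannot stop.
Distance remaining when braking begins: 91 − 32.410 = 58.590 m.
v² = v₀² − 2a·d = 672.277 − 2 × 4.500 × 58.590 = 144.967 m²/s².
v = √144.967 = 12.040 m/s.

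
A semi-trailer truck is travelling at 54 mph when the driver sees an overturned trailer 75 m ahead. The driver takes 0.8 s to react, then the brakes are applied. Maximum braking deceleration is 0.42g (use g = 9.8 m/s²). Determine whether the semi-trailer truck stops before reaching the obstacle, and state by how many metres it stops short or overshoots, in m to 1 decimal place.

No — it overshoots by 15.1 m

54 mph × 0.44704 = 24.1402 m/s.
a = 0.42 × 9.8 = 4.116 m/s².
Reaction distance = 24.1402 × 0.8 = 19.312 m.
Braking distance = v²/(2a) = 582.749 / 8.232 = 70.791 m.
Total stopping distance = 19.312 + 70.791 = 90.103 m, vs 75 m available — it cannot stop in time and overshoots by 90.103 − 75 = 15.103 m.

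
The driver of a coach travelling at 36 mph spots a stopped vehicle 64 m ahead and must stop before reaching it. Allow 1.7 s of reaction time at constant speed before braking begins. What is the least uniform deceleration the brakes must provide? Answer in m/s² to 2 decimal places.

Required deceleration ≈ 3.53 m/s²

36 mph × 0.44704 = 16.0934 m/s.
Distance covered during reaction = 16.0934 × 1.7 = 27.359 m.
Distance available for braking: 64 − 27.359 = 36.641 m.
v² = 2a·d ⇒ a = v²/(2d) = 16.0934² / (2 × 36.641) = 258.998 / 73.282 = 3.5343 m/s².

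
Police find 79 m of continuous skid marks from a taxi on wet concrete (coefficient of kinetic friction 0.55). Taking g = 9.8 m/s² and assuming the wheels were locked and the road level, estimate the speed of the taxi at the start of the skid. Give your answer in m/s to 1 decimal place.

Initial speed ≈ 29.2 m/s

Deceleration a = μg = 0.55 × 9.8 = 5.390 m/s².
v = √(2a·d) = √(2 × 5.390 × 79) = √851.620 = 29.1825 m/s.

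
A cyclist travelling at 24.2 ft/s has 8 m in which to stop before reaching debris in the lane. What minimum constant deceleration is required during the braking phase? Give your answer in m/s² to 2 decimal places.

24.2 ft/s × 0.3048 = 7.3762 m/s.
v² = 2a·d ⇒ a = v²/(2d) = 7.3762² / (2 × 8.000) = 54.408 / 16.000 = 3.4005 m/s².

Required deceleration ≈ 3.40 m/s²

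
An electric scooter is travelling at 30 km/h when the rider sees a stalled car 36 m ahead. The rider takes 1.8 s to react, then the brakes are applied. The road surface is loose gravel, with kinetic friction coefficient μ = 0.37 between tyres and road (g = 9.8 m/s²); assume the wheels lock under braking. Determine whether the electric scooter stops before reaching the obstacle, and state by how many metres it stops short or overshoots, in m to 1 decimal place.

30 km/h ÷ 3.6 = 8.3333 m/s.
a = μg = 0.37 × 9.8 = 3.626 m/s².
Reaction distance = 8.3333 × 1.8 = 15.000 m.
Braking distance = v²/(2a) = 69.444 / 7.252 = 9.576 m.
Total stopping distance = 15.000 + 9.576 = 24.576 m, vs 36 m available — it stops with 36 − 24.576 = 11.424 m to spare.

Yes — it stops 11.4 m short of the obstacle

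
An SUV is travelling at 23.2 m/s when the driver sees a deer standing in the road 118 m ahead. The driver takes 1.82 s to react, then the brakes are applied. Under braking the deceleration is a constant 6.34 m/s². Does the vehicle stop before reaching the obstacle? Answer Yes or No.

Yes

Reaction distance = 23.2000 × 1.82 = 42.224 m.
Braking distance = v²/(2a) = 538.240 / 12.680 = 42.448 m.
Total stopping distance = 42.224 + 42.448 = 84.672 m, vs 118 m available — it stops with 118 − 84.672 = 33.328 m to spare.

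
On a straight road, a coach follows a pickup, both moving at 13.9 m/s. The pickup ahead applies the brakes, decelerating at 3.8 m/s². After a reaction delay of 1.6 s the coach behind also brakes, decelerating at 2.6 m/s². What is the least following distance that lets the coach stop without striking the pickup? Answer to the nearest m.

Minimum gap ≈ 34 m

Leader travels v²/(2a_L) = 193.210 / 7.600 = 25.422 m before stopping.
Follower covers v·t_r = 13.9000 × 1.6 = 22.240 m while reacting, then v²/(2a_F) = 193.210 / 5.200 = 37.156 m while braking, for a total of 22.240 + 37.156 = 59.396 m.
Since a_F ≤ a_L and the follower starts braking later, the follower is never slower than the leader, so the closest approach is when both have stopped.
Minimum gap = 59.396 − 25.422 = 33.974 m.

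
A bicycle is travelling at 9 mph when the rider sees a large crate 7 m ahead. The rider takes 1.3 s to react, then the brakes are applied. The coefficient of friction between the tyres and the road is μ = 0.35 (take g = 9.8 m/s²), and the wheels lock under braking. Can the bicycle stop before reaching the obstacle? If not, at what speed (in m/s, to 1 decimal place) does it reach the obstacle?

No — it strikes the obstacle at 2.0 m/s

9 mph × 0.44704 = 4.0234 m/s.
a = μg = 0.35 × 9.8 = 3.430 m/s².
Reaction distance = 4.0234 × 1.3 = 5.230 m.
Braking distance needed to stop: v²/(2a) = 16.188 / 6.860 = 2.360 m, so total needed = 5.230 + 2.360 = 7.590 m > 7 m — it cannot stop.
Distance remaining when braking begins: 7 − 5.230 = 1.770 m.
v² = v₀² − 2a·d = 16.188 − 2 × 3.430 × 1.770 = 4.046 m²/s².
v = √4.046 = 2.011 m/s.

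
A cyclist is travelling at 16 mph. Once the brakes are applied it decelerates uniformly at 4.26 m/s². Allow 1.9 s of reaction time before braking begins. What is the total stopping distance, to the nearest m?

Total stopping distance ≈ 20 m

16 mph × 0.44704 = 7.1526 m/s.
Reaction distance = v·t_r = 7.1526 × 1.9 = 13.590 m.
Braking distance = v²/(2a) = 7.1526² / (2 × 4.260) = 51.160 / 8.520 = 6.005 m.
Total = 13.590 + 6.005 = 19.595 m.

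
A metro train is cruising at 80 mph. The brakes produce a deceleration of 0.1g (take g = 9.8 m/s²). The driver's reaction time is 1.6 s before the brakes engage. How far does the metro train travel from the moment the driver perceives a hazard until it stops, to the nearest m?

Total stopping distance ≈ 710 m

80 mph × 0.44704 = 35.7632 m/s.
a = 0.1 × 9.8 = 0.980 m/s².
Reaction distance = v·t_r = 35.7632 × 1.6 = 57.221 m.
Braking distance = v²/(2a) = 35.7632² / (2 × 0.980) = 1279.006 / 1.960 = 652.554 m.
Total = 57.221 + 652.554 = 709.775 m.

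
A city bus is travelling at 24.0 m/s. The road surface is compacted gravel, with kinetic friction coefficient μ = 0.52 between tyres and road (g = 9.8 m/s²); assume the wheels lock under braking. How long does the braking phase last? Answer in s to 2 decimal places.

a = μg = 0.52 × 9.8 = 5.096 m/s².
Braking time = v/a = 24.0000 / 5.096 = 4.710 s.

Braking time ≈ 4.71 s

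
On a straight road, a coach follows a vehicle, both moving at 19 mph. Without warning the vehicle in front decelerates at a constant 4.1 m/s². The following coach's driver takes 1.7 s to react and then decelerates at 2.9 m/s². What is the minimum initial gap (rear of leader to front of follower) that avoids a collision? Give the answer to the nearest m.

19 mph × 0.44704 = 8.4938 m/s.
Leader travels v²/(2a_L) = 72.145 / 8.200 = 8.798 m before stopping.
Follower covers v·t_r = 8.4938 × 1.7 = 14.439 m while reacting, then v²/(2a_F) = 72.145 / 5.800 = 12.439 m while braking, for a total of 14.439 + 12.439 = 26.878 m.
Since a_F ≤ a_L and the follower starts braking later, the follower is never slower than the leader, so the closest approach is when both have stopped.
Minimum gap = 26.878 − 8.798 = 18.080 m.

Minimum gap ≈ 18 m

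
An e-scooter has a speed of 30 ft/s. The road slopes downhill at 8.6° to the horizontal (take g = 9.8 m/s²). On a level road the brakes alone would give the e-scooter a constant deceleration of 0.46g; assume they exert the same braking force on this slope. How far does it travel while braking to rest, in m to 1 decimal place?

Braking distance ≈ 13.7 m

30 ft/s × 0.3048 = 9.1440 m/s.
a = 0.46 × 9.8 = 4.508 m/s².
Gravity along the downhill slope reduces the braking deceleration: a_eff = 4.508 − 9.8·sin 8.6° = 4.508 − 1.465 = 3.043 m/s².
Braking distance = v²/(2a) = 9.1440² / (2 × 3.043) = 83.613 / 6.086 = 13.739 m.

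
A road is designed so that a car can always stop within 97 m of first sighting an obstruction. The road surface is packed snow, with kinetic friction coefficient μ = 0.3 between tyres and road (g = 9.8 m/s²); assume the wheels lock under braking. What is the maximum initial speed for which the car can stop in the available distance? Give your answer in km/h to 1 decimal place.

a = μg = 0.3 × 9.8 = 2.940 m/s².
v²/(2a) = d ⇒ v = √(2 × 2.940 × 97) = √570.36 = 23.8822 m/s.
23.8822 m/s × 3.6 = 85.976 km/h.

Maximum speed ≈ 86.0 km/h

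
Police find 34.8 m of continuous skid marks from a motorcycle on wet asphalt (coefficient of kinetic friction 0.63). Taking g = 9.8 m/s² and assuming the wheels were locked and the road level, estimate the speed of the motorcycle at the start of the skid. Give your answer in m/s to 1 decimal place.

Deceleration a = μg = 0.63 × 9.8 = 6.174 m/s².
v = √(2a·d) = √(2 × 6.174 × 34.8) = √429.710 = 20.7294 m/s.

Initial speed ≈ 20.7 m/s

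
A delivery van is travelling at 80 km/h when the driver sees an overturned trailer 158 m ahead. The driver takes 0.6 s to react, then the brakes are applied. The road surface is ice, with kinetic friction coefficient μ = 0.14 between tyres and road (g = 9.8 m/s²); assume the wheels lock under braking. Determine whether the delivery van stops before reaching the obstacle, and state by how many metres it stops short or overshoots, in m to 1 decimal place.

80 km/h ÷ 3.6 = 22.2222 m/s.
a = μg = 0.14 × 9.8 = 1.372 m/s².
Reaction distance = 22.2222 × 0.6 = 13.333 m.
Braking distance = v²/(2a) = 493.826 / 2.744 = 179.966 m.
Total stopping distance = 13.333 + 179.966 = 193.299 m, vs 158 m available — it cannot stop in time and overshoots by 193.299 − 158 = 35.299 m.

No — it overshoots by 35.3 m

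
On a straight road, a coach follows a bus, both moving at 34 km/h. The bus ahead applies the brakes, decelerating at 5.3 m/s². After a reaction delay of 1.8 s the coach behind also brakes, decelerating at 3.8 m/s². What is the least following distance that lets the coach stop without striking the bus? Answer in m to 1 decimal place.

34 km/h ÷ 3.6 = 9.4444 m/s.
Leader travels v²/(2a_L) = 89.197 / 10.600 = 8.415 m before stopping.
Follower covers v·t_r = 9.4444 × 1.8 = 17.000 m while reacting, then v²/(2a_F) = 89.197 / 7.600 = 11.736 m while braking, for a total of 17.000 + 11.736 = 28.736 m.
Since a_F ≤ a_L and the follower starts braking later, the follower is never slower than the leader, so the closest approach is when both have stopped.
Minimum gap = 28.736 − 8.415 = 20.321 m.

Minimum gap ≈ 20.3 m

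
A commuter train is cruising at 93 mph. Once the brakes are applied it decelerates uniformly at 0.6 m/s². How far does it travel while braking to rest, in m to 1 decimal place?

Braking distance ≈ 1440.4 m

93 mph × 0.44704 = 41.5747 m/s.
Braking distance = v²/(2a) = 41.5747² / (2 × 0.600) = 1728.456 / 1.200 = 1440.380 m.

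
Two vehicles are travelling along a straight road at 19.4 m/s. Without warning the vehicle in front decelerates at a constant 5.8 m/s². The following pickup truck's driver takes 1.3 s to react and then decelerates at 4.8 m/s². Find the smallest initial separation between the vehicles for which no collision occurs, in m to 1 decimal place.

Leader travels v²/(2a_L) = 376.360 / 11.600 = 32.445 m before stopping.
Follower covers v·t_r = 19.4000 × 1.3 = 25.220 m while reacting, then v²/(2a_F) = 376.360 / 9.600 = 39.204 m while braking, for a total of 25.220 + 39.204 = 64.424 m.
Since a_F ≤ a_L and the follower starts braking later, the follower is never slower than the leader, so the closest approach is when both have stopped.
Minimum gap = 64.424 − 32.445 = 31.979 m.

Minimum gap ≈ 32.0 m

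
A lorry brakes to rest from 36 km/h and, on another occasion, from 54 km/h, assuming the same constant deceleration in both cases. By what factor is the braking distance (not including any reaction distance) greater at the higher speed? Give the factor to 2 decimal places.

Braking distance d = v²/(2a), so with a fixed, d ∝ v².
Factor = (54/36)² = 1.5000² = 2.2500.

Factor ≈ 2.25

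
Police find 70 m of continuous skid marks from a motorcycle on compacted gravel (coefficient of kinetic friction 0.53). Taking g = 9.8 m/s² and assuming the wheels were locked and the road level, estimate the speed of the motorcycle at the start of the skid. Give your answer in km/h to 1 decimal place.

Initial speed ≈ 97.1 km/h

Deceleration a = μg = 0.53 × 9.8 = 5.194 m/s².
v = √(2a·d) = √(2 × 5.194 × 70) = √727.160 = 26.9659 m/s.
= 26.9659 × 3.6 = 97.077 km/h.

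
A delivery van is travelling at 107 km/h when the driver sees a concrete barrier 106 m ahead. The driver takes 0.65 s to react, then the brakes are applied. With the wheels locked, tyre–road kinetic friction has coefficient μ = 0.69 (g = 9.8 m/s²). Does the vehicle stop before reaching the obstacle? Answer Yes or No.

107 km/h ÷ 3.6 = 29.7222 m/s.
a = μg = 0.69 × 9.8 = 6.762 m/s².
Reaction distance = 29.7222 × 0.65 = 19.319 m.
Braking distance = v²/(2a) = 883.409 / 13.524 = 65.322 m.
Total stopping distance = 19.319 + 65.322 = 84.641 m, vs 106 m available — it stops with 106 − 84.641 = 21.359 m to spare.

Yes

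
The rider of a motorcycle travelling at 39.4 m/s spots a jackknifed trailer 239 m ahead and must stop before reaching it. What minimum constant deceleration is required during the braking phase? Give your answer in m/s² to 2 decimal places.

v² = 2a·d ⇒ a = v²/(2d) = 39.4000² / (2 × 239.000) = 1552.360 / 478.000 = 3.2476 m/s².

Required deceleration ≈ 3.25 m/s²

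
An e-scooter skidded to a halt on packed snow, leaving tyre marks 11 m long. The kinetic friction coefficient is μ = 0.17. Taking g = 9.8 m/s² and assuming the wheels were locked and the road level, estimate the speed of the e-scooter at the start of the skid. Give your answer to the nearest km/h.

Initial speed ≈ 22 km/h

Deceleration a = μg = 0.17 × 9.8 = 1.666 m/s².
v = √(2a·d) = √(2 × 1.666 × 11) = √36.652 = 6.0541 m/s.
= 6.0541 × 3.6 = 21.795 km/h.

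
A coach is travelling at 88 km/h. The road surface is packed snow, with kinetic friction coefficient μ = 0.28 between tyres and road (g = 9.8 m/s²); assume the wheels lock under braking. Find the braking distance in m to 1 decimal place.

Braking distance ≈ 108.9 m

88 km/h ÷ 3.6 = 24.4444 m/s.
a = μg = 0.28 × 9.8 = 2.744 m/s².
Braking distance = v²/(2a) = 24.4444² / (2 × 2.744) = 597.529 / 5.488 = 108.879 m.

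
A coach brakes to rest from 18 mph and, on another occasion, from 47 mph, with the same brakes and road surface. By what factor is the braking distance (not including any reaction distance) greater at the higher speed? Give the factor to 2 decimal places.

Factor ≈ 6.82

Braking distance d = v²/(2a), so with a fixed, d ∝ v².
Factor = (47/18)² = 2.6111² = 6.8178.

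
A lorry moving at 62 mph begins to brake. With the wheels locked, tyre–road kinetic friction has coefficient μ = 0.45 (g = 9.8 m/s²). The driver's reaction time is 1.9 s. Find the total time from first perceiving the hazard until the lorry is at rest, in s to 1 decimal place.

Total time ≈ 8.2 s

62 mph × 0.44704 = 27.7165 m/s.
a = μg = 0.45 × 9.8 = 4.410 m/s².
Braking time = v/a = 27.7165 / 4.410 = 6.285 s.
Total = 1.9 + 6.285 = 8.185 s.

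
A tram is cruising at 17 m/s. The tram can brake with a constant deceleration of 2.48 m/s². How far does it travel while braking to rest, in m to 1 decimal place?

Braking distance ≈ 58.3 m

Braking distance = v²/(2a) = 17.0000² / (2 × 2.480) = 289.000 / 4.960 = 58.266 m.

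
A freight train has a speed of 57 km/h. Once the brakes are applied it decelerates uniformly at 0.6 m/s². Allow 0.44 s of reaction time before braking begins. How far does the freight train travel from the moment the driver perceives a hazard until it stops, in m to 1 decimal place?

Total stopping distance ≈ 215.9 m

57 km/h ÷ 3.6 = 15.8333 m/s.
Reaction distance = v·t_r = 15.8333 × 0.44 = 6.967 m.
Braking distance = v²/(2a) = 15.8333² / (2 × 0.600) = 250.693 / 1.200 = 208.911 m.
Total = 6.967 + 208.911 = 215.878 m.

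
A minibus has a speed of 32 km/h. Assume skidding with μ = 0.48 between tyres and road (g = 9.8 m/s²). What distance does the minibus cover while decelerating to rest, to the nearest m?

Braking distance ≈ 8 m

32 km/h ÷ 3.6 = 8.8889 m/s.
a = μg = 0.48 × 9.8 = 4.704 m/s².
Braking distance = v²/(2a) = 8.8889² / (2 × 4.704) = 79.013 / 9.408 = 8.398 m.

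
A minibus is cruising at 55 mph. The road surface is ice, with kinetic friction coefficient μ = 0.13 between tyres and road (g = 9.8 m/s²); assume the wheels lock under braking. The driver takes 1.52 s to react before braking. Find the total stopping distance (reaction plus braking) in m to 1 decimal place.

Total stopping distance ≈ 274.6 m

55 mph × 0.44704 = 24.5872 m/s.
a = μg = 0.13 × 9.8 = 1.274 m/s².
Reaction distance = v·t_r = 24.5872 × 1.52 = 37.373 m.
Braking distance = v²/(2a) = 24.5872² / (2 × 1.274) = 604.530 / 2.548 = 237.257 m.
Total = 37.373 + 237.257 = 274.630 m.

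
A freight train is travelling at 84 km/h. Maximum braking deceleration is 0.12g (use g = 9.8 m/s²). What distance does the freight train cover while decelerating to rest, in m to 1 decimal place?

84 km/h ÷ 3.6 = 23.3333 m/s.
a = 0.12 × 9.8 = 1.176 m/s².
Braking distance = v²/(2a) = 23.3333² / (2 × 1.176) = 544.443 / 2.352 = 231.481 m.

Braking distance ≈ 231.5 m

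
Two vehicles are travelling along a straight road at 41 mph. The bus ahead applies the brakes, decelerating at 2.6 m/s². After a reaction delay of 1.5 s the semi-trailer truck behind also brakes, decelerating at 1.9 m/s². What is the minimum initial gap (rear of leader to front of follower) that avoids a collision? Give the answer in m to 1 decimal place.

Minimum gap ≈ 51.3 m

41 mph × 0.44704 = 18.3286 m/s.
Leader travels v²/(2a_L) = 335.938 / 5.200 = 64.603 m before stopping.
Follower covers v·t_r = 18.3286 × 1.5 = 27.493 m while reacting, then v²/(2a_F) = 335.938 / 3.800 = 88.405 m while braking, for a total of 27.493 + 88.405 = 115.898 m.
Since a_F ≤ a_L and the follower starts braking later, the follower is never slower than the leader, so the closest approach is when both have stopped.
Minimum gap = 115.898 − 64.603 = 51.295 m.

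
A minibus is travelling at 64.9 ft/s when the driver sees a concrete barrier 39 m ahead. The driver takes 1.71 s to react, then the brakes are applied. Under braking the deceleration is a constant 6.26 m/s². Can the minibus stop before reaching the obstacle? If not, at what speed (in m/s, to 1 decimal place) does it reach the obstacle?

64.9 ft/s × 0.3048 = 19.7815 m/s.
Reaction distance = 19.7815 × 1.71 = 33.826 m.
Braking distance needed to stop: v²/(2a) = 391.308 / 12.520 = 31.255 m, so total needed = 33.826 + 31.255 = 65.081 m > 39 m — it cannot stop.
Distance remaining when braking begins: 39 − 33.826 = 5.174 m.
v² = v₀² − 2a·d = 391.308 − 2 × 6.260 × 5.174 = 326.530 m²/s².
v = √326.530 = 18.070 m/s.

No — it strikes the obstacle at 18.1 m/s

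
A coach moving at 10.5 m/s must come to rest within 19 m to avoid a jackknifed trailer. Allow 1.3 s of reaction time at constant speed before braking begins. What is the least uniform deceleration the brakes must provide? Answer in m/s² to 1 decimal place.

Required deceleration ≈ 10.3 m/s²

Distance covered during reaction = 10.5000 × 1.3 = 13.650 m.
Distance available for braking: 19 − 13.650 = 5.350 m.
v² = 2a·d ⇒ a = v²/(2d) = 10.5000² / (2 × 5.350) = 110.250 / 10.700 = 10.3037 m/s².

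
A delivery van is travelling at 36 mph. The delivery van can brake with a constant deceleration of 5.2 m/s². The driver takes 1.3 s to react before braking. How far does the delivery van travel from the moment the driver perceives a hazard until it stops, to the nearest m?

Total stopping distance ≈ 46 m

36 mph × 0.44704 = 16.0934 m/s.
Reaction distance = v·t_r = 16.0934 × 1.3 = 20.921 m.
Braking distance = v²/(2a) = 16.0934² / (2 × 5.200) = 258.998 / 10.400 = 24.904 m.
Total = 20.921 + 24.904 = 45.825 m.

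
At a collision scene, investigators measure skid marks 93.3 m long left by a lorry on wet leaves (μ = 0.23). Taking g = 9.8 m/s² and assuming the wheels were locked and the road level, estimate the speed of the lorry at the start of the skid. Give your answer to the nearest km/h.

Initial speed ≈ 74 km/h

Deceleration a = μg = 0.23 × 9.8 = 2.254 m/s².
v = √(2a·d) = √(2 × 2.254 × 93.3) = √420.596 = 20.5084 m/s.
= 20.5084 × 3.6 = 73.830 km/h.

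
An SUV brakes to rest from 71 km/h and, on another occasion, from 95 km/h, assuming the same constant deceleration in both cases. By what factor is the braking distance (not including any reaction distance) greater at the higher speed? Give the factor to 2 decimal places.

Factor ≈ 1.79

Braking distance d = v²/(2a), so with a fixed, d ∝ v².
Factor = (95/71)² = 1.3380² = 1.7902.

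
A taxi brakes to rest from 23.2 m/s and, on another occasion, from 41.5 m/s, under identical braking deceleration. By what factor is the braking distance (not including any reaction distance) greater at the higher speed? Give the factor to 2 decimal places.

Factor ≈ 3.20

Braking distance d = v²/(2a), so with a fixed, d ∝ v².
Factor = (41.5/23.2)² = 1.7888² = 3.1998.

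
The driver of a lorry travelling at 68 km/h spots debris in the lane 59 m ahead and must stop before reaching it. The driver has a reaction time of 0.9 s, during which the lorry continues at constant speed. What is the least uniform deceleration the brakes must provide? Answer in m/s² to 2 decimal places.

68 km/h ÷ 3.6 = 18.8889 m/s.
Distance covered during reaction = 18.8889 × 0.9 = 17.000 m.
Distance available for braking: 59 − 17.000 = 42.000 m.
v² = 2a·d ⇒ a = v²/(2d) = 18.8889² / (2 × 42.000) = 356.791 / 84.000 = 4.2475 m/s².

Required deceleration ≈ 4.25 m/s²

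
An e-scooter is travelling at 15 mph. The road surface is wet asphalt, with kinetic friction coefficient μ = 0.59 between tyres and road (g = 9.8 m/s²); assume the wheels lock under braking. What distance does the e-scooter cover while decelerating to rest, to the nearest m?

Braking distance ≈ 4 m

15 mph × 0.44704 = 6.7056 m/s.
a = μg = 0.59 × 9.8 = 5.782 m/s².
Braking distance = v²/(2a) = 6.7056² / (2 × 5.782) = 44.965 / 11.564 = 3.888 m.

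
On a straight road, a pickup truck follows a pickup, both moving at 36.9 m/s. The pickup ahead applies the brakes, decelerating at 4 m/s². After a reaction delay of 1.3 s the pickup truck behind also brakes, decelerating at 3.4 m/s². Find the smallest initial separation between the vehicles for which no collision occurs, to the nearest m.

Leader travels v²/(2a_L) = 1361.610 / 8.000 = 170.201 m before stopping.
Follower covers v·t_r = 36.9000 × 1.3 = 47.970 m while reacting, then v²/(2a_F) = 1361.610 / 6.800 = 200.237 m while braking, for a total of 47.970 + 200.237 = 248.207 m.
Since a_F ≤ a_L and the follower starts braking later, the follower is never slower than the leader, so the closest approach is when both have stopped.
Minimum gap = 248.207 − 170.201 = 78.006 m.

Minimum gap ≈ 78 m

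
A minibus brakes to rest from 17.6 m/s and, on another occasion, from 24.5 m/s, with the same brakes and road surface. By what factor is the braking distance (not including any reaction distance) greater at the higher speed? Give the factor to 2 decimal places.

Braking distance d = v²/(2a), so with a fixed, d ∝ v².
Factor = (24.5/17.6)² = 1.3920² = 1.9377.

Factor ≈ 1.94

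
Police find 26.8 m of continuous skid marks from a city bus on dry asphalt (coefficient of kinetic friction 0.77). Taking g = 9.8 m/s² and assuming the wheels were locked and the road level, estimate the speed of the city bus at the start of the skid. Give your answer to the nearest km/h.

Deceleration a = μg = 0.77 × 9.8 = 7.546 m/s².
v = √(2a·d) = √(2 × 7.546 × 26.8) = √404.466 = 20.1113 m/s.
= 20.1113 × 3.6 = 72.401 km/h.

Initial speed ≈ 72 km/h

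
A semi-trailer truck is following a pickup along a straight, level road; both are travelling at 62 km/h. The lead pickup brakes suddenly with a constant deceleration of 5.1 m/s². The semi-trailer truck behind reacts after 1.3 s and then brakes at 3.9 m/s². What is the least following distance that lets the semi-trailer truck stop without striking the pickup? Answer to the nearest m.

62 km/h ÷ 3.6 = 17.2222 m/s.
Leader travels v²/(2a_L) = 296.604 / 10.200 = 29.079 m before stopping.
Follower covers v·t_r = 17.2222 × 1.3 = 22.389 m while reacting, then v²/(2a_F) = 296.604 / 7.800 = 38.026 m while braking, for a total of 22.389 + 38.026 = 60.415 m.
Since a_F ≤ a_L and the follower starts braking later, the follower is never slower than the leader, so the closest approach is when both have stopped.
Minimum gap = 60.415 − 29.079 = 31.336 m.

Minimum gap ≈ 31 m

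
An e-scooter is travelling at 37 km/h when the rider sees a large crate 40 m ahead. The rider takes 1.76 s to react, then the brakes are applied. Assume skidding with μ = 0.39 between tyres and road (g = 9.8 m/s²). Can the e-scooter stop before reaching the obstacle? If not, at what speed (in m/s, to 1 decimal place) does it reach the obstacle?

37 km/h ÷ 3.6 = 10.2778 m/s.
a = μg = 0.39 × 9.8 = 3.822 m/s².
Reaction distance = 10.2778 × 1.76 = 18.089 m.
Braking distance = v²/(2a) = 105.633 / 7.644 = 13.819 m.
Total stopping distance = 18.089 + 13.819 = 31.908 m, vs 40 m available — it stops with 40 − 31.908 = 8.092 m to spare.

Yes — it stops about 8.1 m short of the obstacle, so it never reaches it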